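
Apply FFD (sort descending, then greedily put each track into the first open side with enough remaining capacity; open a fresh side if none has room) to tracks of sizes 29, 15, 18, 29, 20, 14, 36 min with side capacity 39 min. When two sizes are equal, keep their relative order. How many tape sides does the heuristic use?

5

Sorted descending: 36, 29, 29, 20, 18, 15, 14.
  36 → side 1 (new)  [load 36/39]
  29 → side 2 (new)  [load 29/39]
  29 → side 3 (new)  [load 29/39]
  20 → side 4 (new)  [load 20/39]
  18 → side 4  [load 38/39]
  15 → side 5 (new)  [load 15/39]
  14 → side 5  [load 29/39]
5 tape sides opened.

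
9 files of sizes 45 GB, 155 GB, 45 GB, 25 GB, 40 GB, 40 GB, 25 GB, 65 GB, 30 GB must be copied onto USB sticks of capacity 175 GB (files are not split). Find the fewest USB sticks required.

Total = 155 + 65 + 45 + 45 + 40 + 40 + 30 + 25 + 25 = 470 GB.
Lower bound: ⌈470/175⌉ = 3 USB sticks.
A packing using 3 USB sticks:
  USB stick 1: 155 = 155
  USB stick 2: 65 + 45 + 45 = 155
  USB stick 3: 40 + 40 + 30 + 25 + 25 = 160
This matches the lower bound, so 3 is optimal.

3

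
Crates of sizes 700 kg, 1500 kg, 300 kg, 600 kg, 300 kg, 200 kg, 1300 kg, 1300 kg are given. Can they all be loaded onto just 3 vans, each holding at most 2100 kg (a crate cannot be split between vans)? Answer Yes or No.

A valid assignment using 3 vans:
  van 1: 1500 + 600 = 2100
  van 2: 1300 + 700 = 2000
  van 3: 1300 + 300 + 300 + 200 = 2100
Every load is within 2100 kg, so 3 vans suffice.

Yes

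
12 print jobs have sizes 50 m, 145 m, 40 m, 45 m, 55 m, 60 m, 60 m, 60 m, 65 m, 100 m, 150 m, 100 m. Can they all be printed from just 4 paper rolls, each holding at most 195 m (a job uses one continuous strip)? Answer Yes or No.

Total = 930 m; ⌈930/195⌉ = 5.
At least 5 paper rolls are required, but only 4 are allowed.

No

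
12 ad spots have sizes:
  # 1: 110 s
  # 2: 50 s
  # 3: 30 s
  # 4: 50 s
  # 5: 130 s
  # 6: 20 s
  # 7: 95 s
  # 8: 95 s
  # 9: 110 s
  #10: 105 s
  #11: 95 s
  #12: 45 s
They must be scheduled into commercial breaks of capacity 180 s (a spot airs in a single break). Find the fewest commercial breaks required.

7

Total = 130 + 110 + 110 + 105 + 95 + 95 + 95 + 50 + 50 + 45 + 30 + 20 = 935 s.
Lower bound: ⌈935/180⌉ = 6 commercial breaks.
Also, 7 ad spots each exceed 90 s, and no two of those can share a break, so at least 7 commercial breaks are needed.
A packing using 7 commercial breaks:
  break 1: 130 + 50 = 180
  break 2: 110 + 50 + 20 = 180
  break 3: 110 + 45 = 155
  break 4: 105 + 30 = 135
  break 5: 95 = 95
  break 6: 95 = 95
  break 7: 95 = 95
This matches the lower bound, so 7 is optimal.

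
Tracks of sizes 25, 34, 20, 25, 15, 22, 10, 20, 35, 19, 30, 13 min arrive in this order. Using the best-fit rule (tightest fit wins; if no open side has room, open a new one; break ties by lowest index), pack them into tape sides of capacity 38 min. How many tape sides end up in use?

  25 → side 1 (new)  [load 25/38]
  34 → side 2 (new)  [load 34/38]
  20 → side 3 (new)  [load 20/38]
  25 → side 4 (new)  [load 25/38]
  15 → side 3  [load 35/38]
  22 → side 5 (new)  [load 22/38]
  10 → side 1  [load 35/38]
  20 → side 6 (new)  [load 20/38]
  35 → side 7 (new)  [load 35/38]
  19 → side 8 (new)  [load 19/38]
  30 → side 9 (new)  [load 30/38]
  13 → side 4  [load 38/38]
9 tape sides opened.

9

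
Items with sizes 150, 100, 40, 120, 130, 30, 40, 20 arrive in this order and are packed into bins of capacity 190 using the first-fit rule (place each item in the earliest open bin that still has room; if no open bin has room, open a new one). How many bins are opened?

  150 → bin 1 (new)  [load 150/190]
  100 → bin 2 (new)  [load 100/190]
  40 → bin 1  [load 190/190]
  120 → bin 3 (new)  [load 120/190]
  130 → bin 4 (new)  [load 130/190]
  30 → bin 2  [load 130/190]
  40 → bin 2  [load 170/190]
  20 → bin 2  [load 190/190]
4 bins opened.

4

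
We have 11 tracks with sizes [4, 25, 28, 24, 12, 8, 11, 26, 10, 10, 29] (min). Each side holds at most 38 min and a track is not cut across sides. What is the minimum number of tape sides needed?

5

Total = 29 + 28 + 26 + 25 + 24 + 12 + 11 + 10 + 10 + 8 + 4 = 187 min.
Lower bound: ⌈187/38⌉ = 5 tape sides.
A packing using 5 tape sides:
  side 1: 29 + 8 = 37
  side 2: 28 + 10 = 38
  side 3: 26 + 12 = 38
  side 4: 25 + 11 = 36
  side 5: 24 + 10 + 4 = 38
This matches the lower bound, so 5 is optimal.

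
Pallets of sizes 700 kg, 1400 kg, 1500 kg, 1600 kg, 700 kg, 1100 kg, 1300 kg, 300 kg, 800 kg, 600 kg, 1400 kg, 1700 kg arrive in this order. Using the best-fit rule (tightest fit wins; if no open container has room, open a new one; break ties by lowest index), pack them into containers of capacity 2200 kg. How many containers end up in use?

7

  700 → container 1 (new)  [load 700/2200]
  1400 → container 1  [load 2100/2200]
  1500 → container 2 (new)  [load 1500/2200]
  1600 → container 3 (new)  [load 1600/2200]
  700 → container 2  [load 2200/2200]
  1100 → container 4 (new)  [load 1100/2200]
  1300 → container 5 (new)  [load 1300/2200]
  300 → container 3  [load 1900/2200]
  800 → container 5  [load 2100/2200]
  600 → container 4  [load 1700/2200]
  1400 → container 6 (new)  [load 1400/2200]
  1700 → container 7 (new)  [load 1700/2200]
7 containers opened.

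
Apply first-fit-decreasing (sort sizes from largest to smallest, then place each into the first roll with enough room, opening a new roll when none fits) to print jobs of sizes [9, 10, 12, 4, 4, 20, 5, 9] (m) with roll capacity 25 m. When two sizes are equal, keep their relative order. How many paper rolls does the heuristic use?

Sorted descending: 20, 12, 10, 9, 9, 5, 4, 4.
  20 → roll 1 (new)  [load 20/25]
  12 → roll 2 (new)  [load 12/25]
  10 → roll 2  [load 22/25]
  9 → roll 3 (new)  [load 9/25]
  9 → roll 3  [load 18/25]
  5 → roll 1  [load 25/25]
  4 → roll 3  [load 22/25]
  4 → roll 4 (new)  [load 4/25]
4 paper rolls opened.

4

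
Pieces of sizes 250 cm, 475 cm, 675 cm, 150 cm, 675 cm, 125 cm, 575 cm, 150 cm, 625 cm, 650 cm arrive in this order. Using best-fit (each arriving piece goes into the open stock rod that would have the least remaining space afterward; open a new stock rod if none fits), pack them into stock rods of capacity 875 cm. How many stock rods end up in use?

  250 → stock rod 1 (new)  [load 250/875]
  475 → stock rod 1  [load 725/875]
  675 → stock rod 2 (new)  [load 675/875]
  150 → stock rod 1  [load 875/875]
  675 → stock rod 3 (new)  [load 675/875]
  125 → stock rod 2  [load 800/875]
  575 → stock rod 4 (new)  [load 575/875]
  150 → stock rod 3  [load 825/875]
  625 → stock rod 5 (new)  [load 625/875]
  650 → stock rod 6 (new)  [load 650/875]
6 stock rods opened.

6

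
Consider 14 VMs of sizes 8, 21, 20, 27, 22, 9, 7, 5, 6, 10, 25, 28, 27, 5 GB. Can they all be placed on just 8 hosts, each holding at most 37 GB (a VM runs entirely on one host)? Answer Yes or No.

A valid assignment using 7 hosts:
  host 1: 28 + 9 = 37
  host 2: 27 + 10 = 37
  host 3: 27 + 8 = 35
  host 4: 25 + 7 + 5 = 37
  host 5: 22 + 6 + 5 = 33
  host 6: 21 = 21
  host 7: 20 = 20
That uses only 7 ≤ 8, so 8 hosts are enough.

Yes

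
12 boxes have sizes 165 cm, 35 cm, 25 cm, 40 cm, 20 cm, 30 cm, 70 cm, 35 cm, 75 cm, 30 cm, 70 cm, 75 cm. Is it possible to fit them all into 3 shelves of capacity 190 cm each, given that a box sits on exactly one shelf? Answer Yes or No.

No

Total = 670 cm; ⌈670/190⌉ = 4.
At least 4 shelves are required, but only 3 are allowed.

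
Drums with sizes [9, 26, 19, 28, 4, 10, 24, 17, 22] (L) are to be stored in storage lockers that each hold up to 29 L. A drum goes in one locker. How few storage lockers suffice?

6

Total = 28 + 26 + 24 + 22 + 19 + 17 + 10 + 9 + 4 = 159 L.
Lower bound: ⌈159/29⌉ = 6 storage lockers.
A packing using 6 storage lockers:
  locker 1: 28 = 28
  locker 2: 26 = 26
  locker 3: 24 + 4 = 28
  locker 4: 22 = 22
  locker 5: 19 + 10 = 29
  locker 6: 17 + 9 = 26
This matches the lower bound, so 6 is optimal.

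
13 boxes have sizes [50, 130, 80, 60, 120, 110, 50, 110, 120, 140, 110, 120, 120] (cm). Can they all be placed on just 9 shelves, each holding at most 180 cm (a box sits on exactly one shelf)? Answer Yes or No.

Total = 1320 cm; ⌈1320/180⌉ = 8.
9 boxes each exceed half the capacity and cannot share a shelf, forcing at least 9 shelves.
The bound of 9 does not rule out 9, but exhaustive search shows no assignment into 9 shelves of capacity 180 cm exists — the minimum is 10.

No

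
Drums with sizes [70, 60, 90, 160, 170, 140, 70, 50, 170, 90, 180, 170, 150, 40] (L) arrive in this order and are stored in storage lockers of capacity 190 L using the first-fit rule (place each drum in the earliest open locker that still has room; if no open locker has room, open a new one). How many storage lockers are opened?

  70 → locker 1 (new)  [load 70/190]
  60 → locker 1  [load 130/190]
  90 → locker 2 (new)  [load 90/190]
  160 → locker 3 (new)  [load 160/190]
  170 → locker 4 (new)  [load 170/190]
  140 → locker 5 (new)  [load 140/190]
  70 → locker 2  [load 160/190]
  50 → locker 1  [load 180/190]
  170 → locker 6 (new)  [load 170/190]
  90 → locker 7 (new)  [load 90/190]
  180 → locker 8 (new)  [load 180/190]
  170 → locker 9 (new)  [load 170/190]
  150 → locker 10 (new)  [load 150/190]
  40 → locker 5  [load 180/190]
10 storage lockers opened.

10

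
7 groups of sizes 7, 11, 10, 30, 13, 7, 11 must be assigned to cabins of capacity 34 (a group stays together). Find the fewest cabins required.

Total = 30 + 13 + 11 + 11 + 10 + 7 + 7 = 89.
Lower bound: ⌈89/34⌉ = 3 cabins.
A packing using 3 cabins:
  cabin 1: 30 = 30
  cabin 2: 13 + 11 + 10 = 34
  cabin 3: 11 + 7 + 7 = 25
This matches the lower bound, so 3 is optimal.

3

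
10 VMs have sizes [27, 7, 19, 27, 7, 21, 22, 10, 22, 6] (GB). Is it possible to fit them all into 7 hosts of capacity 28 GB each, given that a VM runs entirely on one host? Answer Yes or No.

A valid assignment using 7 hosts:
  host 1: 27 = 27
  host 2: 27 = 27
  host 3: 22 + 6 = 28
  host 4: 22 = 22
  host 5: 21 + 7 = 28
  host 6: 19 + 7 = 26
  host 7: 10 = 10
Every load is within 28 GB, so 7 hosts suffice.

Yes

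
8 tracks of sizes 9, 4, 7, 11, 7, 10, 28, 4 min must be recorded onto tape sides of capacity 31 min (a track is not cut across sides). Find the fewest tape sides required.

3

Total = 28 + 11 + 10 + 9 + 7 + 7 + 4 + 4 = 80 min.
Lower bound: ⌈80/31⌉ = 3 tape sides.
A packing using 3 tape sides:
  side 1: 28 = 28
  side 2: 11 + 10 + 9 = 30
  side 3: 7 + 7 + 4 + 4 = 22
This matches the lower bound, so 3 is optimal.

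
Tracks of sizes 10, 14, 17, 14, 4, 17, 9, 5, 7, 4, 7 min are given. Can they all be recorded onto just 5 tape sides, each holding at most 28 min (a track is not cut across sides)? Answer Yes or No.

Yes

A valid assignment using 4 tape sides:
  side 1: 17 + 10 = 27
  side 2: 17 + 9 = 26
  side 3: 14 + 14 = 28
  side 4: 7 + 7 + 5 + 4 + 4 = 27
That uses only 4 ≤ 5, so 5 tape sides are enough.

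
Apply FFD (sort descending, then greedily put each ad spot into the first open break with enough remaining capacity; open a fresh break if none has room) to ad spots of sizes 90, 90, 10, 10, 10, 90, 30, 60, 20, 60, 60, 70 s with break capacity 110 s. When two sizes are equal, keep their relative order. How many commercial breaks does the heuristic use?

7

Sorted descending: 90, 90, 90, 70, 60, 60, 60, 30, 20, 10, 10, 10.
  90 → break 1 (new)  [load 90/110]
  90 → break 2 (new)  [load 90/110]
  90 → break 3 (new)  [load 90/110]
  70 → break 4 (new)  [load 70/110]
  60 → break 5 (new)  [load 60/110]
  60 → break 6 (new)  [load 60/110]
  60 → break 7 (new)  [load 60/110]
  30 → break 4  [load 100/110]
  20 → break 1  [load 110/110]
  10 → break 2  [load 100/110]
  10 → break 2  [load 110/110]
  10 → break 3  [load 100/110]
7 commercial breaks opened.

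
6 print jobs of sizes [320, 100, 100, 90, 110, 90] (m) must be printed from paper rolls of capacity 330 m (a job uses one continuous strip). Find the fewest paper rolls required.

3

Total = 320 + 110 + 100 + 100 + 90 + 90 = 810 m.
Lower bound: ⌈810/330⌉ = 3 paper rolls.
A packing using 3 paper rolls:
  roll 1: 320 = 320
  roll 2: 110 + 100 + 100 = 310
  roll 3: 90 + 90 = 180
This matches the lower bound, so 3 is optimal.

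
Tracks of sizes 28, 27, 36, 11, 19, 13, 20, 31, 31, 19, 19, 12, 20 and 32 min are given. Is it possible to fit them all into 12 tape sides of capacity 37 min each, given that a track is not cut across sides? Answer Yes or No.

Yes

A valid assignment using 11 tape sides:
  side 1: 36 = 36
  side 2: 32 = 32
  side 3: 31 = 31
  side 4: 31 = 31
  side 5: 28 = 28
  side 6: 27 = 27
  side 7: 20 + 13 = 33
  side 8: 20 + 12 = 32
  side 9: 19 + 11 = 30
  side 10: 19 = 19
  side 11: 19 = 19
That uses only 11 ≤ 12, so 12 tape sides are enough.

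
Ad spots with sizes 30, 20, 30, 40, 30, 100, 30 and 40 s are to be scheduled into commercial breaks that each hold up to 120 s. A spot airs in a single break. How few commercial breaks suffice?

3

Total = 100 + 40 + 40 + 30 + 30 + 30 + 30 + 20 = 320 s.
Lower bound: ⌈320/120⌉ = 3 commercial breaks.
A packing using 3 commercial breaks:
  break 1: 100 + 20 = 120
  break 2: 40 + 40 + 30 = 110
  break 3: 30 + 30 + 30 = 90
This matches the lower bound, so 3 is optimal.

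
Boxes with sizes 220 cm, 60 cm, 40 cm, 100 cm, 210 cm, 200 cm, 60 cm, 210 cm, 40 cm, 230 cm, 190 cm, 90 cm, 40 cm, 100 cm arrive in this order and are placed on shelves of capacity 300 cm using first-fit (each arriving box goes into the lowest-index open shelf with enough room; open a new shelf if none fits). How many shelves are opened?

7

  220 → shelf 1 (new)  [load 220/300]
  60 → shelf 1  [load 280/300]
  40 → shelf 2 (new)  [load 40/300]
  100 → shelf 2  [load 140/300]
  210 → shelf 3 (new)  [load 210/300]
  200 → shelf 4 (new)  [load 200/300]
  60 → shelf 2  [load 200/300]
  210 → shelf 5 (new)  [load 210/300]
  40 → shelf 2  [load 240/300]
  230 → shelf 6 (new)  [load 230/300]
  190 → shelf 7 (new)  [load 190/300]
  90 → shelf 3  [load 300/300]
  40 → shelf 2  [load 280/300]
  100 → shelf 4  [load 300/300]
7 shelves opened.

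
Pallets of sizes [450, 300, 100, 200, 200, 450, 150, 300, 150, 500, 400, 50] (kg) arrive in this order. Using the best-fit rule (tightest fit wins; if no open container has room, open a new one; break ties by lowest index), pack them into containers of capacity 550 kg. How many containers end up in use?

  450 → container 1 (new)  [load 450/550]
  300 → container 2 (new)  [load 300/550]
  100 → container 1  [load 550/550]
  200 → container 2  [load 500/550]
  200 → container 3 (new)  [load 200/550]
  450 → container 4 (new)  [load 450/550]
  150 → container 3  [load 350/550]
  300 → container 5 (new)  [load 300/550]
  150 → container 3  [load 500/550]
  500 → container 6 (new)  [load 500/550]
  400 → container 7 (new)  [load 400/550]
  50 → container 2  [load 550/550]
7 containers opened.

7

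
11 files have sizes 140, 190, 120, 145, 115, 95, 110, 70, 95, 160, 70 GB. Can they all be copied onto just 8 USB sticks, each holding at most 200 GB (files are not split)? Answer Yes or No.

Yes

A valid assignment using 8 USB sticks:
  USB stick 1: 190 = 190
  USB stick 2: 160 = 160
  USB stick 3: 145 = 145
  USB stick 4: 140 = 140
  USB stick 5: 120 + 70 = 190
  USB stick 6: 115 + 70 = 185
  USB stick 7: 110 = 110
  USB stick 8: 95 + 95 = 190
Every load is within 200 GB, so 8 USB sticks suffice.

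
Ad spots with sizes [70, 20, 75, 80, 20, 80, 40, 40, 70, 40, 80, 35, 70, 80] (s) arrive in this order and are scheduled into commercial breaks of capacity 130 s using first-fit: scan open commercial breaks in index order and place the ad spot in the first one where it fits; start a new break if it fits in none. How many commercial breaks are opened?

8

  70 → break 1 (new)  [load 70/130]
  20 → break 1  [load 90/130]
  75 → break 2 (new)  [load 75/130]
  80 → break 3 (new)  [load 80/130]
  20 → break 1  [load 110/130]
  80 → break 4 (new)  [load 80/130]
  40 → break 2  [load 115/130]
  40 → break 3  [load 120/130]
  70 → break 5 (new)  [load 70/130]
  40 → break 4  [load 120/130]
  80 → break 6 (new)  [load 80/130]
  35 → break 5  [load 105/130]
  70 → break 7 (new)  [load 70/130]
  80 → break 8 (new)  [load 80/130]
8 commercial breaks opened.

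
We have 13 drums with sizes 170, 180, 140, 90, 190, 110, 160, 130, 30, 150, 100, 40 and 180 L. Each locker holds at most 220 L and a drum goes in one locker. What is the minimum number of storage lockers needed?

9

Total = 190 + 180 + 180 + 170 + 160 + 150 + 140 + 130 + 110 + 100 + 90 + 40 + 30 = 1670 L.
Lower bound: ⌈1670/220⌉ = 8 storage lockers.
A packing using 9 storage lockers:
  locker 1: 190 + 30 = 220
  locker 2: 180 + 40 = 220
  locker 3: 180 = 180
  locker 4: 170 = 170
  locker 5: 160 = 160
  locker 6: 150 = 150
  locker 7: 140 = 140
  locker 8: 130 + 90 = 220
  locker 9: 110 + 100 = 210
No arrangement into 8 storage lockers stays within capacity, so 9 is optimal.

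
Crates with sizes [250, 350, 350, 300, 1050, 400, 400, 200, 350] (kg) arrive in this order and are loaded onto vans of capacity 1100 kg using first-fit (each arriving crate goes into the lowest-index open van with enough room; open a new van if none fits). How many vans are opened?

  250 → van 1 (new)  [load 250/1100]
  350 → van 1  [load 600/1100]
  350 → van 1  [load 950/1100]
  300 → van 2 (new)  [load 300/1100]
  1050 → van 3 (new)  [load 1050/1100]
  400 → van 2  [load 700/1100]
  400 → van 2  [load 1100/1100]
  200 → van 4 (new)  [load 200/1100]
  350 → van 4  [load 550/1100]
4 vans opened.

4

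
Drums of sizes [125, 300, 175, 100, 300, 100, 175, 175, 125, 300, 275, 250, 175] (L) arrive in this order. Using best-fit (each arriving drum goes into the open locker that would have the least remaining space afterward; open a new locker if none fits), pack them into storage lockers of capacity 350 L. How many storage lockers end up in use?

  125 → locker 1 (new)  [load 125/350]
  300 → locker 2 (new)  [load 300/350]
  175 → locker 1  [load 300/350]
  100 → locker 3 (new)  [load 100/350]
  300 → locker 4 (new)  [load 300/350]
  100 → locker 3  [load 200/350]
  175 → locker 5 (new)  [load 175/350]
  175 → locker 5  [load 350/350]
  125 → locker 3  [load 325/350]
  300 → locker 6 (new)  [load 300/350]
  275 → locker 7 (new)  [load 275/350]
  250 → locker 8 (new)  [load 250/350]
  175 → locker 9 (new)  [load 175/350]
9 storage lockers opened.

9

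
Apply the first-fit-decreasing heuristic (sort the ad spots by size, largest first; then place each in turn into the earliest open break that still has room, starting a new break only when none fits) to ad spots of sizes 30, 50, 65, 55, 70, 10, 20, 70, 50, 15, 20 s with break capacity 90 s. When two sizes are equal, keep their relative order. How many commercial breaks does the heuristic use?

Sorted descending: 70, 70, 65, 55, 50, 50, 30, 20, 20, 15, 10.
  70 → break 1 (new)  [load 70/90]
  70 → break 2 (new)  [load 70/90]
  65 → break 3 (new)  [load 65/90]
  55 → break 4 (new)  [load 55/90]
  50 → break 5 (new)  [load 50/90]
  50 → break 6 (new)  [load 50/90]
  30 → break 4  [load 85/90]
  20 → break 1  [load 90/90]
  20 → break 2  [load 90/90]
  15 → break 3  [load 80/90]
  10 → break 3  [load 90/90]
6 commercial breaks opened.

6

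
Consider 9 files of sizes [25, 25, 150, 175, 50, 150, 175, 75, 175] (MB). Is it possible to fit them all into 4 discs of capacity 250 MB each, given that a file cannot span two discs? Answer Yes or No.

No

Total = 1000 MB; ⌈1000/250⌉ = 4.
5 files each exceed half the capacity and cannot share a disc, forcing at least 5 discs.
At least 5 discs are required, but only 4 are allowed.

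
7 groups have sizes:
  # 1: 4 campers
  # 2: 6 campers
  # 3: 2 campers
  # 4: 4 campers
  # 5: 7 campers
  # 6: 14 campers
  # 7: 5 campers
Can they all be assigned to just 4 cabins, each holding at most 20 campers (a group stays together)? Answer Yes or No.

A valid assignment using 3 cabins:
  cabin 1: 14 + 6 = 20
  cabin 2: 7 + 5 + 4 + 4 = 20
  cabin 3: 2 = 2
That uses only 3 ≤ 4, so 4 cabins are enough.

Yes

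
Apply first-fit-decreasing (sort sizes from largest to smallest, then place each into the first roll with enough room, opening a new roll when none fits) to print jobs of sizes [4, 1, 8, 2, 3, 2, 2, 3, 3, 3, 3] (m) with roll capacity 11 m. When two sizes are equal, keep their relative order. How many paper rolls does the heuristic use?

4

Sorted descending: 8, 4, 3, 3, 3, 3, 3, 2, 2, 2, 1.
  8 → roll 1 (new)  [load 8/11]
  4 → roll 2 (new)  [load 4/11]
  3 → roll 1  [load 11/11]
  3 → roll 2  [load 7/11]
  3 → roll 2  [load 10/11]
  3 → roll 3 (new)  [load 3/11]
  3 → roll 3  [load 6/11]
  2 → roll 3  [load 8/11]
  2 → roll 3  [load 10/11]
  2 → roll 4 (new)  [load 2/11]
  1 → roll 2  [load 11/11]
4 paper rolls opened.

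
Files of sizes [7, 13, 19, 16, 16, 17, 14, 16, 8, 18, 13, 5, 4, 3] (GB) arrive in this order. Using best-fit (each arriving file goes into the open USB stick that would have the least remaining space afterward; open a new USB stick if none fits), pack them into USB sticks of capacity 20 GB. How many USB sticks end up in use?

10

  7 → USB stick 1 (new)  [load 7/20]
  13 → USB stick 1  [load 20/20]
  19 → USB stick 2 (new)  [load 19/20]
  16 → USB stick 3 (new)  [load 16/20]
  16 → USB stick 4 (new)  [load 16/20]
  17 → USB stick 5 (new)  [load 17/20]
  14 → USB stick 6 (new)  [load 14/20]
  16 → USB stick 7 (new)  [load 16/20]
  8 → USB stick 8 (new)  [load 8/20]
  18 → USB stick 9 (new)  [load 18/20]
  13 → USB stick 10 (new)  [load 13/20]
  5 → USB stick 6  [load 19/20]
  4 → USB stick 3  [load 20/20]
  3 → USB stick 5  [load 20/20]
10 USB sticks opened.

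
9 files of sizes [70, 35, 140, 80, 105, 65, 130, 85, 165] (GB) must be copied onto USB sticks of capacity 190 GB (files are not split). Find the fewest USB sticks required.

Total = 165 + 140 + 130 + 105 + 85 + 80 + 70 + 65 + 35 = 875 GB.
Lower bound: ⌈875/190⌉ = 5 USB sticks.
A packing using 6 USB sticks:
  USB stick 1: 165 = 165
  USB stick 2: 140 + 35 = 175
  USB stick 3: 130 = 130
  USB stick 4: 105 + 85 = 190
  USB stick 5: 80 + 70 = 150
  USB stick 6: 65 = 65
No arrangement into 5 USB sticks stays within capacity, so 6 is optimal.

6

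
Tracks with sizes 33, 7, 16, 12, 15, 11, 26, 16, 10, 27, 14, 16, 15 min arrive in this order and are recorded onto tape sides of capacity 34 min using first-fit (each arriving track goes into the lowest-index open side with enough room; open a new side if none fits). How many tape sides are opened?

8

  33 → side 1 (new)  [load 33/34]
  7 → side 2 (new)  [load 7/34]
  16 → side 2  [load 23/34]
  12 → side 3 (new)  [load 12/34]
  15 → side 3  [load 27/34]
  11 → side 2  [load 34/34]
  26 → side 4 (new)  [load 26/34]
  16 → side 5 (new)  [load 16/34]
  10 → side 5  [load 26/34]
  27 → side 6 (new)  [load 27/34]
  14 → side 7 (new)  [load 14/34]
  16 → side 7  [load 30/34]
  15 → side 8 (new)  [load 15/34]
8 tape sides opened.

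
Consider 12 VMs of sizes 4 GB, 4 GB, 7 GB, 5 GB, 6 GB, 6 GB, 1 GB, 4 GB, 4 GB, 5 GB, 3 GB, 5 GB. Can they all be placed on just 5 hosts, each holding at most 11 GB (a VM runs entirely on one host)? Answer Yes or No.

Yes

A valid assignment using 5 hosts:
  host 1: 7 + 4 = 11
  host 2: 6 + 5 = 11
  host 3: 6 + 5 = 11
  host 4: 5 + 4 + 1 = 10
  host 5: 4 + 4 + 3 = 11
Every load is within 11 GB, so 5 hosts suffice.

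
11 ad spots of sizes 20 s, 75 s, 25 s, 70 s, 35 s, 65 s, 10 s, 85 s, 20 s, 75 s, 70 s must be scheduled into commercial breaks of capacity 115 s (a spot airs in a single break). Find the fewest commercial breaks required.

6

Total = 85 + 75 + 75 + 70 + 70 + 65 + 35 + 25 + 20 + 20 + 10 = 550 s.
Lower bound: ⌈550/115⌉ = 5 commercial breaks.
Also, 6 ad spots each exceed 115/2 s, and no two of those can share a break, so at least 6 commercial breaks are needed.
A packing using 6 commercial breaks:
  break 1: 85 + 25 = 110
  break 2: 75 + 35 = 110
  break 3: 75 + 20 + 20 = 115
  break 4: 70 + 10 = 80
  break 5: 70 = 70
  break 6: 65 = 65
This matches the lower bound, so 6 is optimal.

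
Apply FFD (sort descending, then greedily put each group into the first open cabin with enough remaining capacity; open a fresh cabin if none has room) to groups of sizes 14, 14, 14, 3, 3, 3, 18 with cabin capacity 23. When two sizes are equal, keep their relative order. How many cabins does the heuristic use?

4

Sorted descending: 18, 14, 14, 14, 3, 3, 3.
  18 → cabin 1 (new)  [load 18/23]
  14 → cabin 2 (new)  [load 14/23]
  14 → cabin 3 (new)  [load 14/23]
  14 → cabin 4 (new)  [load 14/23]
  3 → cabin 1  [load 21/23]
  3 → cabin 2  [load 17/23]
  3 → cabin 2  [load 20/23]
4 cabins opened.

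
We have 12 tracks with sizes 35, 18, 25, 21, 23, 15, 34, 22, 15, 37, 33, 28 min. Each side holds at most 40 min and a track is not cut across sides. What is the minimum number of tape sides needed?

Total = 37 + 35 + 34 + 33 + 28 + 25 + 23 + 22 + 21 + 18 + 15 + 15 = 306 min.
Lower bound: ⌈306/40⌉ = 8 tape sides.
Also, 9 tracks each exceed 20 min, and no two of those can share a side, so at least 9 tape sides are needed.
A packing using 9 tape sides:
  side 1: 37 = 37
  side 2: 35 = 35
  side 3: 34 = 34
  side 4: 33 = 33
  side 5: 28 = 28
  side 6: 25 + 15 = 40
  side 7: 23 + 15 = 38
  side 8: 22 + 18 = 40
  side 9: 21 = 21
This matches the lower bound, so 9 is optimal.

9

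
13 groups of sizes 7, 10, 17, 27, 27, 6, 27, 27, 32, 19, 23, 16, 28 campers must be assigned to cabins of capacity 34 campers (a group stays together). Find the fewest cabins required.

9

Total = 32 + 28 + 27 + 27 + 27 + 27 + 23 + 19 + 17 + 16 + 10 + 7 + 6 = 266 campers.
Lower bound: ⌈266/34⌉ = 8 cabins.
A packing using 9 cabins:
  cabin 1: 32 = 32
  cabin 2: 28 + 6 = 34
  cabin 3: 27 + 7 = 34
  cabin 4: 27 = 27
  cabin 5: 27 = 27
  cabin 6: 27 = 27
  cabin 7: 23 + 10 = 33
  cabin 8: 19 = 19
  cabin 9: 17 + 16 = 33
No arrangement into 8 cabins stays within capacity, so 9 is optimal.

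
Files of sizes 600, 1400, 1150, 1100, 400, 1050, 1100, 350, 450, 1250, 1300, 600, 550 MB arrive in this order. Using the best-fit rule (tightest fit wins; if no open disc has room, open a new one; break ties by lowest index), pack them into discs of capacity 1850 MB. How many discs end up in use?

7

  600 → disc 1 (new)  [load 600/1850]
  1400 → disc 2 (new)  [load 1400/1850]
  1150 → disc 1  [load 1750/1850]
  1100 → disc 3 (new)  [load 1100/1850]
  400 → disc 2  [load 1800/1850]
  1050 → disc 4 (new)  [load 1050/1850]
  1100 → disc 5 (new)  [load 1100/1850]
  350 → disc 3  [load 1450/1850]
  450 → disc 5  [load 1550/1850]
  1250 → disc 6 (new)  [load 1250/1850]
  1300 → disc 7 (new)  [load 1300/1850]
  600 → disc 6  [load 1850/1850]
  550 → disc 7  [load 1850/1850]
7 discs opened.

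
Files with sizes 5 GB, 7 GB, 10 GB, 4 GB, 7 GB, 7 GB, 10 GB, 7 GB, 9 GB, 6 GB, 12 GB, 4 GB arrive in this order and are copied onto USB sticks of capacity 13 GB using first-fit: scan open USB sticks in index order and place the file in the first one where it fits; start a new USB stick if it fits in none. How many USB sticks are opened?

  5 → USB stick 1 (new)  [load 5/13]
  7 → USB stick 1  [load 12/13]
  10 → USB stick 2 (new)  [load 10/13]
  4 → USB stick 3 (new)  [load 4/13]
  7 → USB stick 3  [load 11/13]
  7 → USB stick 4 (new)  [load 7/13]
  10 → USB stick 5 (new)  [load 10/13]
  7 → USB stick 6 (new)  [load 7/13]
  9 → USB stick 7 (new)  [load 9/13]
  6 → USB stick 4  [load 13/13]
  12 → USB stick 8 (new)  [load 12/13]
  4 → USB stick 6  [load 11/13]
8 USB sticks opened.

8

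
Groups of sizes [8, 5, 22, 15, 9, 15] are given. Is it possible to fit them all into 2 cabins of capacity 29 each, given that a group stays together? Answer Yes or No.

No

Total = 74; ⌈74/29⌉ = 3.
At least 3 cabins are required, but only 2 are allowed.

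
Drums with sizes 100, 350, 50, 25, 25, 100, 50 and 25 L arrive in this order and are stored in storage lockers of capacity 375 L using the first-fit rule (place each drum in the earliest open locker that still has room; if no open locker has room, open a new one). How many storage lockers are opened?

  100 → locker 1 (new)  [load 100/375]
  350 → locker 2 (new)  [load 350/375]
  50 → locker 1  [load 150/375]
  25 → locker 1  [load 175/375]
  25 → locker 1  [load 200/375]
  100 → locker 1  [load 300/375]
  50 → locker 1  [load 350/375]
  25 → locker 1  [load 375/375]
2 storage lockers opened.

2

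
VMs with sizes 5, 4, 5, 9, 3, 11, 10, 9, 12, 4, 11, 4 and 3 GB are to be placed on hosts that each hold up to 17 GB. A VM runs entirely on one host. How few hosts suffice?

6

Total = 12 + 11 + 11 + 10 + 9 + 9 + 5 + 5 + 4 + 4 + 4 + 3 + 3 = 90 GB.
Lower bound: ⌈90/17⌉ = 6 hosts.
A packing using 6 hosts:
  host 1: 12 + 5 = 17
  host 2: 11 + 5 = 16
  host 3: 11 + 4 = 15
  host 4: 10 + 4 + 3 = 17
  host 5: 9 + 4 + 3 = 16
  host 6: 9 = 9
This matches the lower bound, so 6 is optimal.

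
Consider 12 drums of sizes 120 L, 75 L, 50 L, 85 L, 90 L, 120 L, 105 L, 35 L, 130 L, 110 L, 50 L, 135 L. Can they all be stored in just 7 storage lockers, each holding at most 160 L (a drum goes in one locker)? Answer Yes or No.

Total = 1105 L; ⌈1105/160⌉ = 7.
8 drums each exceed half the capacity and cannot share a locker, forcing at least 8 storage lockers.
At least 8 storage lockers are required, but only 7 are allowed.

No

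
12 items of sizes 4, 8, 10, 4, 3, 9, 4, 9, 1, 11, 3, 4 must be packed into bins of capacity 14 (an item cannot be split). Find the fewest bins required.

Total = 11 + 10 + 9 + 9 + 8 + 4 + 4 + 4 + 4 + 3 + 3 + 1 = 70.
Lower bound: ⌈70/14⌉ = 5 bins.
A packing using 6 bins:
  bin 1: 11 + 3 = 14
  bin 2: 10 + 4 = 14
  bin 3: 9 + 4 + 1 = 14
  bin 4: 9 + 4 = 13
  bin 5: 8 + 4 = 12
  bin 6: 3 = 3
No arrangement into 5 bins stays within capacity, so 6 is optimal.

6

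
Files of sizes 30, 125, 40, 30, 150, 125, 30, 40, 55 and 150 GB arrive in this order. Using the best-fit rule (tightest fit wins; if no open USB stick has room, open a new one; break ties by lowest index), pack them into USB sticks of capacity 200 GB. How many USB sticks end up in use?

  30 → USB stick 1 (new)  [load 30/200]
  125 → USB stick 1  [load 155/200]
  40 → USB stick 1  [load 195/200]
  30 → USB stick 2 (new)  [load 30/200]
  150 → USB stick 2  [load 180/200]
  125 → USB stick 3 (new)  [load 125/200]
  30 → USB stick 3  [load 155/200]
  40 → USB stick 3  [load 195/200]
  55 → USB stick 4 (new)  [load 55/200]
  150 → USB stick 5 (new)  [load 150/200]
5 USB sticks opened.

5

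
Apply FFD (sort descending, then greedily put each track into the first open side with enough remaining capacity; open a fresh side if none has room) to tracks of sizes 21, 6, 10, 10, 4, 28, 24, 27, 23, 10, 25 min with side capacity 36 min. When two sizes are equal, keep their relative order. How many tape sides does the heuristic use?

Sorted descending: 28, 27, 25, 24, 23, 21, 10, 10, 10, 6, 4.
  28 → side 1 (new)  [load 28/36]
  27 → side 2 (new)  [load 27/36]
  25 → side 3 (new)  [load 25/36]
  24 → side 4 (new)  [load 24/36]
  23 → side 5 (new)  [load 23/36]
  21 → side 6 (new)  [load 21/36]
  10 → side 3  [load 35/36]
  10 → side 4  [load 34/36]
  10 → side 5  [load 33/36]
  6 → side 1  [load 34/36]
  4 → side 2  [load 31/36]
6 tape sides opened.

6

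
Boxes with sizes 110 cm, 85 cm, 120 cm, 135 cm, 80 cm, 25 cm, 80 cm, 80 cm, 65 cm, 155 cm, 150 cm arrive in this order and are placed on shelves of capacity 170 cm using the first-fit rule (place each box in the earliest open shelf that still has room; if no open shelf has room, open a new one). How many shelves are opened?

  110 → shelf 1 (new)  [load 110/170]
  85 → shelf 2 (new)  [load 85/170]
  120 → shelf 3 (new)  [load 120/170]
  135 → shelf 4 (new)  [load 135/170]
  80 → shelf 2  [load 165/170]
  25 → shelf 1  [load 135/170]
  80 → shelf 5 (new)  [load 80/170]
  80 → shelf 5  [load 160/170]
  65 → shelf 6 (new)  [load 65/170]
  155 → shelf 7 (new)  [load 155/170]
  150 → shelf 8 (new)  [load 150/170]
8 shelves opened.

8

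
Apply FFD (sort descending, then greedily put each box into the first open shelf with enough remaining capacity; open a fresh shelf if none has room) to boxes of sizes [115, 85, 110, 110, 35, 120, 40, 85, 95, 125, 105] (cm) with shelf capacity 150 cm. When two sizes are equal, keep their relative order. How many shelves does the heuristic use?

Sorted descending: 125, 120, 115, 110, 110, 105, 95, 85, 85, 40, 35.
  125 → shelf 1 (new)  [load 125/150]
  120 → shelf 2 (new)  [load 120/150]
  115 → shelf 3 (new)  [load 115/150]
  110 → shelf 4 (new)  [load 110/150]
  110 → shelf 5 (new)  [load 110/150]
  105 → shelf 6 (new)  [load 105/150]
  95 → shelf 7 (new)  [load 95/150]
  85 → shelf 8 (new)  [load 85/150]
  85 → shelf 9 (new)  [load 85/150]
  40 → shelf 4  [load 150/150]
  35 → shelf 3  [load 150/150]
9 shelves opened.

9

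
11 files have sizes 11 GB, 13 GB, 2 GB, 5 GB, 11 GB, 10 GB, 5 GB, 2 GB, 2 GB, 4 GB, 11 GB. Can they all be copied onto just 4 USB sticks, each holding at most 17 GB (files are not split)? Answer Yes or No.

No

Total = 76 GB; ⌈76/17⌉ = 5.
At least 5 USB sticks are required, but only 4 are allowed.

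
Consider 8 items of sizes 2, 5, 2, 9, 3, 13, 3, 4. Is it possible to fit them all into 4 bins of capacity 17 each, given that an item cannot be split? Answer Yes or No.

A valid assignment using 3 bins:
  bin 1: 13 + 4 = 17
  bin 2: 9 + 5 + 3 = 17
  bin 3: 3 + 2 + 2 = 7
That uses only 3 ≤ 4, so 4 bins are enough.

Yes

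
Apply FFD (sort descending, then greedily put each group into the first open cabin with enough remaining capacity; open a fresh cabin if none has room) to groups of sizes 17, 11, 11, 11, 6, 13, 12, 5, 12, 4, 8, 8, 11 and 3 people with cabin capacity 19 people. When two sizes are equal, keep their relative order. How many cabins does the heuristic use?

8

Sorted descending: 17, 13, 12, 12, 11, 11, 11, 11, 8, 8, 6, 5, 4, 3.
  17 → cabin 1 (new)  [load 17/19]
  13 → cabin 2 (new)  [load 13/19]
  12 → cabin 3 (new)  [load 12/19]
  12 → cabin 4 (new)  [load 12/19]
  11 → cabin 5 (new)  [load 11/19]
  11 → cabin 6 (new)  [load 11/19]
  11 → cabin 7 (new)  [load 11/19]
  11 → cabin 8 (new)  [load 11/19]
  8 → cabin 5  [load 19/19]
  8 → cabin 6  [load 19/19]
  6 → cabin 2  [load 19/19]
  5 → cabin 3  [load 17/19]
  4 → cabin 4  [load 16/19]
  3 → cabin 4  [load 19/19]
8 cabins opened.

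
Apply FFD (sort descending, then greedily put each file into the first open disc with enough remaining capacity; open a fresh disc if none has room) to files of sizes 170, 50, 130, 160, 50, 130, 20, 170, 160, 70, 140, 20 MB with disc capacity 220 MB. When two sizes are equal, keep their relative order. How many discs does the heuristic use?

Sorted descending: 170, 170, 160, 160, 140, 130, 130, 70, 50, 50, 20, 20.
  170 → disc 1 (new)  [load 170/220]
  170 → disc 2 (new)  [load 170/220]
  160 → disc 3 (new)  [load 160/220]
  160 → disc 4 (new)  [load 160/220]
  140 → disc 5 (new)  [load 140/220]
  130 → disc 6 (new)  [load 130/220]
  130 → disc 7 (new)  [load 130/220]
  70 → disc 5  [load 210/220]
  50 → disc 1  [load 220/220]
  50 → disc 2  [load 220/220]
  20 → disc 3  [load 180/220]
  20 → disc 3  [load 200/220]
7 discs opened.

7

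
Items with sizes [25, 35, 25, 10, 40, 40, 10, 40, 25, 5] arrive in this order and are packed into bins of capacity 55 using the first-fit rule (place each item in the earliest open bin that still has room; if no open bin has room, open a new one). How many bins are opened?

6

  25 → bin 1 (new)  [load 25/55]
  35 → bin 2 (new)  [load 35/55]
  25 → bin 1  [load 50/55]
  10 → bin 2  [load 45/55]
  40 → bin 3 (new)  [load 40/55]
  40 → bin 4 (new)  [load 40/55]
  10 → bin 2  [load 55/55]
  40 → bin 5 (new)  [load 40/55]
  25 → bin 6 (new)  [load 25/55]
  5 → bin 1  [load 55/55]
6 bins opened.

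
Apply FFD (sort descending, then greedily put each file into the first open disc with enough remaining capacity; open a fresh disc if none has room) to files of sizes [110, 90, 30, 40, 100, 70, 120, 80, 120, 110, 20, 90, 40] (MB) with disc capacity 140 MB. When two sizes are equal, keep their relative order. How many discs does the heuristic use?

Sorted descending: 120, 120, 110, 110, 100, 90, 90, 80, 70, 40, 40, 30, 20.
  120 → disc 1 (new)  [load 120/140]
  120 → disc 2 (new)  [load 120/140]
  110 → disc 3 (new)  [load 110/140]
  110 → disc 4 (new)  [load 110/140]
  100 → disc 5 (new)  [load 100/140]
  90 → disc 6 (new)  [load 90/140]
  90 → disc 7 (new)  [load 90/140]
  80 → disc 8 (new)  [load 80/140]
  70 → disc 9 (new)  [load 70/140]
  40 → disc 5  [load 140/140]
  40 → disc 6  [load 130/140]
  30 → disc 3  [load 140/140]
  20 → disc 1  [load 140/140]
9 discs opened.

9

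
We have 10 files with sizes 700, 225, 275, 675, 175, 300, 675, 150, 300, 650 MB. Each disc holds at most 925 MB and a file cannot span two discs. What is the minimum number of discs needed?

5

Total = 700 + 675 + 675 + 650 + 300 + 300 + 275 + 225 + 175 + 150 = 4125 MB.
Lower bound: ⌈4125/925⌉ = 5 discs.
A packing using 5 discs:
  disc 1: 700 + 225 = 925
  disc 2: 675 + 175 = 850
  disc 3: 675 + 150 = 825
  disc 4: 650 + 275 = 925
  disc 5: 300 + 300 = 600
This matches the lower bound, so 5 is optimal.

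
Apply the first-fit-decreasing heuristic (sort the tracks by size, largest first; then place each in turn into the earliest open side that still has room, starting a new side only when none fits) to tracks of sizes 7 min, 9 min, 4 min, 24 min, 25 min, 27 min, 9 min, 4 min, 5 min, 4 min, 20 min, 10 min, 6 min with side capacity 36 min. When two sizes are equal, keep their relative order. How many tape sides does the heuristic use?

Sorted descending: 27, 25, 24, 20, 10, 9, 9, 7, 6, 5, 4, 4, 4.
  27 → side 1 (new)  [load 27/36]
  25 → side 2 (new)  [load 25/36]
  24 → side 3 (new)  [load 24/36]
  20 → side 4 (new)  [load 20/36]
  10 → side 2  [load 35/36]
  9 → side 1  [load 36/36]
  9 → side 3  [load 33/36]
  7 → side 4  [load 27/36]
  6 → side 4  [load 33/36]
  5 → side 5 (new)  [load 5/36]
  4 → side 5  [load 9/36]
  4 → side 5  [load 13/36]
  4 → side 5  [load 17/36]
5 tape sides opened.

5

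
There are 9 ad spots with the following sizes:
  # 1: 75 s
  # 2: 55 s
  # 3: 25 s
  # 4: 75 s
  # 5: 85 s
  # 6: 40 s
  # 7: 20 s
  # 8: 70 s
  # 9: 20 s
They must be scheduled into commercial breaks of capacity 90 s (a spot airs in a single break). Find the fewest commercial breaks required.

6

Total = 85 + 75 + 75 + 70 + 55 + 40 + 25 + 20 + 20 = 465 s.
Lower bound: ⌈465/90⌉ = 6 commercial breaks.
A packing using 6 commercial breaks:
  break 1: 85 = 85
  break 2: 75 = 75
  break 3: 75 = 75
  break 4: 70 + 20 = 90
  break 5: 55 + 25 = 80
  break 6: 40 + 20 = 60
This matches the lower bound, so 6 is optimal.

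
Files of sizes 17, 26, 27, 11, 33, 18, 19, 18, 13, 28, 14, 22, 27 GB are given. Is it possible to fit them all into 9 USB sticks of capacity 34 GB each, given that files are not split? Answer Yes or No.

No

Total = 273 GB; ⌈273/34⌉ = 9.
The bound of 9 does not rule out 9, but exhaustive search shows no assignment into 9 USB sticks of capacity 34 GB exists — the minimum is 10.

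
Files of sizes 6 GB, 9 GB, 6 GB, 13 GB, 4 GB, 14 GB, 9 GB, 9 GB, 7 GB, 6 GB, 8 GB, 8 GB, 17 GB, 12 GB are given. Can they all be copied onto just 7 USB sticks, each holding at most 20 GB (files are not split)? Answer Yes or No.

A valid assignment using 7 USB sticks:
  USB stick 1: 17 = 17
  USB stick 2: 14 + 6 = 20
  USB stick 3: 13 + 7 = 20
  USB stick 4: 12 + 8 = 20
  USB stick 5: 9 + 9 = 18
  USB stick 6: 9 + 8 = 17
  USB stick 7: 6 + 6 + 4 = 16
Every load is within 20 GB, so 7 USB sticks suffice.

Yes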